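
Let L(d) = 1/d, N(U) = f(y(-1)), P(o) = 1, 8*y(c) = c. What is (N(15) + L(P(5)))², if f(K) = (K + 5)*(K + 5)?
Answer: 2512225/4096 ≈ 613.34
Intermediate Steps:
y(c) = c/8
f(K) = (5 + K)² (f(K) = (5 + K)*(5 + K) = (5 + K)²)
N(U) = 1521/64 (N(U) = (5 + (⅛)*(-1))² = (5 - ⅛)² = (39/8)² = 1521/64)
(N(15) + L(P(5)))² = (1521/64 + 1/1)² = (1521/64 + 1)² = (1585/64)² = 2512225/4096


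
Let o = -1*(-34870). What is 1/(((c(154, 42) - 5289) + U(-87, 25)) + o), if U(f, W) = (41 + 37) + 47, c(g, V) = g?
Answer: 1/29860 ≈ 3.3490e-5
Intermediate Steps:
U(f, W) = 125 (U(f, W) = 78 + 47 = 125)
o = 34870
1/(((c(154, 42) - 5289) + U(-87, 25)) + o) = 1/(((154 - 5289) + 125) + 34870) = 1/((-5135 + 125) + 34870) = 1/(-5010 + 34870) = 1/29860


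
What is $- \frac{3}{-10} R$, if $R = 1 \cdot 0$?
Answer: $0$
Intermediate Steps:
$R = 0$
$- \frac{3}{-10} R = - \frac{3}{-10} \cdot 0 = \left(-3\right) \left(- \frac{1}{10}\right) 0 = \frac{3}{10} \cdot 0 = 0$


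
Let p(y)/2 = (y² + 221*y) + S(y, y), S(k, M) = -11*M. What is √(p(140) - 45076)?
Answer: 2*√13231 ≈ 230.05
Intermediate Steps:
p(y) = 2*y² + 420*y (p(y) = 2*((y² + 221*y) - 11*y) = 2*(y² + 210*y) = 2*y² + 420*y)
√(p(140) - 45076) = √(2*140*(210 + 140) - 45076) = √(2*140*350 - 45076) = √(98000 - 45076) = √52924 = 2*√13231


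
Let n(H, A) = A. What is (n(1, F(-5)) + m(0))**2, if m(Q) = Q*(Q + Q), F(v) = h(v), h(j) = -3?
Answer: 9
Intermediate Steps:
F(v) = -3
m(Q) = 2*Q**2 (m(Q) = Q*(2*Q) = 2*Q**2)
(n(1, F(-5)) + m(0))**2 = (-3 + 2*0**2)**2 = (-3 + 2*0)**2 = (-3 + 0)**2 = (-3)**2 = 9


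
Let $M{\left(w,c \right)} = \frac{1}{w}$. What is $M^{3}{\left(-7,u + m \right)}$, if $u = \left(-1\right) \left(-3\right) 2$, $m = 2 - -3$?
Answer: $- \frac{1}{343} \approx -0.0029155$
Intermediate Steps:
$m = 5$ ($m = 2 + 3 = 5$)
$u = 6$ ($u = 3 \cdot 2 = 6$)
$M^{3}{\left(-7,u + m \right)} = \left(\frac{1}{-7}\right)^{3} = \left(- \frac{1}{7}\right)^{3} = - \frac{1}{343}$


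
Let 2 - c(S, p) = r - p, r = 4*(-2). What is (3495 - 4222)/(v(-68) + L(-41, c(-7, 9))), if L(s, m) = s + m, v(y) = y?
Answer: 727/90 ≈ 8.0778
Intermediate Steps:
r = -8
c(S, p) = 10 + p (c(S, p) = 2 - (-8 - p) = 2 + (8 + p) = 10 + p)
L(s, m) = m + s
(3495 - 4222)/(v(-68) + L(-41, c(-7, 9))) = (3495 - 4222)/(-68 + ((10 + 9) - 41)) = -727/(-68 + (19 - 41)) = -727/(-68 - 22) = -727/(-90) = -727*(-1/90) = 727/90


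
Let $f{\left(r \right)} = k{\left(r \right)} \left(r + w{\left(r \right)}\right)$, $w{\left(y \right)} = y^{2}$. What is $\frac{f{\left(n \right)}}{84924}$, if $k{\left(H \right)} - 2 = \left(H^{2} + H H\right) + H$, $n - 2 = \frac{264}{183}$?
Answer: $\frac{73476230}{13998145251} \approx 0.005249$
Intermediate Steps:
$n = \frac{210}{61}$ ($n = 2 + \frac{264}{183} = 2 + 264 \cdot \frac{1}{183} = 2 + \frac{88}{61} = \frac{210}{61} \approx 3.4426$)
$k{\left(H \right)} = 2 + H + 2 H^{2}$ ($k{\left(H \right)} = 2 + \left(\left(H^{2} + H H\right) + H\right) = 2 + \left(\left(H^{2} + H^{2}\right) + H\right) = 2 + \left(2 H^{2} + H\right) = 2 + \left(H + 2 H^{2}\right) = 2 + H + 2 H^{2}$)
$f{\left(r \right)} = \left(r + r^{2}\right) \left(2 + r + 2 r^{2}\right)$ ($f{\left(r \right)} = \left(2 + r + 2 r^{2}\right) \left(r + r^{2}\right) = \left(r + r^{2}\right) \left(2 + r + 2 r^{2}\right)$)
$\frac{f{\left(n \right)}}{84924} = \frac{\frac{210}{61} \left(1 + \frac{210}{61}\right) \left(2 + \frac{210}{61} + 2 \left(\frac{210}{61}\right)^{2}\right)}{84924} = \frac{210}{61} \cdot \frac{271}{61} \left(2 + \frac{210}{61} + 2 \cdot \frac{44100}{3721}\right) \frac{1}{84924} = \frac{210}{61} \cdot \frac{271}{61} \left(2 + \frac{210}{61} + \frac{88200}{3721}\right) \frac{1}{84924} = \frac{210}{61} \cdot \frac{271}{61} \cdot \frac{108452}{3721} \cdot \frac{1}{84924} = \frac{6172003320}{13845841} \cdot \frac{1}{84924} = \frac{73476230}{13998145251}$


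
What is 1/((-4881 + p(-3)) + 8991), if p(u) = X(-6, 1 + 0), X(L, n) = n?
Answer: 1/4111 ≈ 0.00024325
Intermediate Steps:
p(u) = 1 (p(u) = 1 + 0 = 1)
1/((-4881 + p(-3)) + 8991) = 1/((-4881 + 1) + 8991) = 1/(-4880 + 8991) = 1/4111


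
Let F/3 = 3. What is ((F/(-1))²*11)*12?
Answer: 10692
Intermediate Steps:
F = 9 (F = 3*3 = 9)
((F/(-1))²*11)*12 = ((9/(-1))²*11)*12 = ((9*(-1))²*11)*12 = ((-9)²*11)*12 = (81*11)*12 = 891*12 = 10692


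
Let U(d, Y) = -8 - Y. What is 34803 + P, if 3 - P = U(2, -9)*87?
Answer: 34719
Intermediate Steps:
P = -84 (P = 3 - (-8 - 1*(-9))*87 = 3 - (-8 + 9)*87 = 3 - 87 = -84)
34803 + P = 34803 - 84 = 34719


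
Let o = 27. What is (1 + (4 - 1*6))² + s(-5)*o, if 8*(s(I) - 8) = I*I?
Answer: 2411/8 ≈ 301.38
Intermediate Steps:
s(I) = 8 + I²/8 (s(I) = 8 + (I*I)/8 = 8 + I²/8)
(1 + (4 - 1*6))² + s(-5)*o = (1 + (4 - 1*6))² + (8 + (⅛)*(-5)²)*27 = (1 + (4 - 6))² + (8 + (⅛)*25)*27 = (1 - 2)² + (8 + 25/8)*27 = (-1)² + (89/8)*27 = 1 + 2403/8 = 2411/8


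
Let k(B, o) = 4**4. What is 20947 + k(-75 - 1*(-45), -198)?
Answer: 21203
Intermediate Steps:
k(B, o) = 256
20947 + k(-75 - 1*(-45), -198) = 20947 + 256 = 21203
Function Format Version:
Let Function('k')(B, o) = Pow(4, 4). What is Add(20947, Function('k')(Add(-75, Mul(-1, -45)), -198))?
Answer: 21203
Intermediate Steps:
Function('k')(B, o) = 256
Add(20947, Function('k')(Add(-75, Mul(-1, -45)), -198)) = Add(20947, 256) = 21203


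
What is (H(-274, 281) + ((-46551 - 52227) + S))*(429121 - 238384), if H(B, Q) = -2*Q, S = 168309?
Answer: 13154940153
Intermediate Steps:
(H(-274, 281) + ((-46551 - 52227) + S))*(429121 - 238384) = (-2*281 + ((-46551 - 52227) + 168309))*(429121 - 238384) = (-562 + (-98778 + 168309))*190737 = (-562 + 69531)*190737 = 68969*190737 = 13154940153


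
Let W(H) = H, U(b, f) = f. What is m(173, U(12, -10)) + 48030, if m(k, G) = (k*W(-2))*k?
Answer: -11828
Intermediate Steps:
m(k, G) = -2*k**2 (m(k, G) = (k*(-2))*k = (-2*k)*k = -2*k**2)
m(173, U(12, -10)) + 48030 = -2*173**2 + 48030 = -2*29929 + 48030 = -59858 + 48030 = -11828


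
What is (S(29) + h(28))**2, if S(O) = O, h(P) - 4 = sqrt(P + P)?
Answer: 1145 + 132*sqrt(14) ≈ 1638.9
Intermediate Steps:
h(P) = 4 + sqrt(2)*sqrt(P) (h(P) = 4 + sqrt(P + P) = 4 + sqrt(2*P) = 4 + sqrt(2)*sqrt(P))
(S(29) + h(28))**2 = (29 + (4 + sqrt(2)*sqrt(28)))**2 = (29 + (4 + sqrt(2)*(2*sqrt(7))))**2 = (29 + (4 + 2*sqrt(14)))**2 = (33 + 2*sqrt(14))**2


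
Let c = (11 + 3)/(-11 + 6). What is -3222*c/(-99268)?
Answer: -11277/124085 ≈ -0.090881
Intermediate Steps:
c = -14/5 (c = 14/(-5) = 14*(-⅕) = -14/5 ≈ -2.8000)
-3222*c/(-99268) = -3222*(-14/5)/(-99268) = (45108/5)*(-1/99268) = -11277/124085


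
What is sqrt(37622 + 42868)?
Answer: sqrt(80490) ≈ 283.71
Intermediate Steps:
sqrt(37622 + 42868) = sqrt(80490)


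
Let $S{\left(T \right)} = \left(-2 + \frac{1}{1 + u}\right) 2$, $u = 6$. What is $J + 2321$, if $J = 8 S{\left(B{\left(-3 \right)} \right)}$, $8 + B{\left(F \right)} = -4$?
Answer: $\frac{16039}{7} \approx 2291.3$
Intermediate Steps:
$B{\left(F \right)} = -12$ ($B{\left(F \right)} = -8 - 4 = -12$)
$S{\left(T \right)} = - \frac{26}{7}$ ($S{\left(T \right)} = \left(-2 + \frac{1}{1 + 6}\right) 2 = \left(-2 + \frac{1}{7}\right) 2 = \left(- \frac{13}{7}\right) 2 = - \frac{26}{7}$)
$J = - \frac{208}{7}$ ($J = 8 \left(- \frac{26}{7}\right) = - \frac{208}{7} \approx -29.714$)
$J + 2321 = - \frac{208}{7} + 2321 = \frac{16039}{7}$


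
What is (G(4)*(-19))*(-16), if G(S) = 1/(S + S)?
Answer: 38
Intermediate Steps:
G(S) = 1/(2*S)
(G(4)*(-19))*(-16) = (((1/2)/4)*(-19))*(-16) = (((1/2)*(1/4))*(-19))*(-16) = ((1/8)*(-19))*(-16) = -19/8*(-16) = 38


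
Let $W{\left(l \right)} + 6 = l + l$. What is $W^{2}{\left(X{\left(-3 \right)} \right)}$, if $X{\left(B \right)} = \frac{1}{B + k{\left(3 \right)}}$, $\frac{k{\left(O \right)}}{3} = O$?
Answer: $\frac{289}{9} \approx 32.111$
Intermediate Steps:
$k{\left(O \right)} = 3 O$
$X{\left(B \right)} = \frac{1}{9 + B}$ ($X{\left(B \right)} = \frac{1}{B + 3 \cdot 3} = \frac{1}{B + 9} = \frac{1}{9 + B}$)
$W{\left(l \right)} = -6 + 2 l$ ($W{\left(l \right)} = -6 + \left(l + l\right) = -6 + 2 l$)
$W^{2}{\left(X{\left(-3 \right)} \right)} = \left(-6 + \frac{2}{9 - 3}\right)^{2} = \left(-6 + \frac{2}{6}\right)^{2} = \left(-6 + 2 \cdot \frac{1}{6}\right)^{2} = \left(-6 + \frac{1}{3}\right)^{2} = \left(- \frac{17}{3}\right)^{2} = \frac{289}{9}$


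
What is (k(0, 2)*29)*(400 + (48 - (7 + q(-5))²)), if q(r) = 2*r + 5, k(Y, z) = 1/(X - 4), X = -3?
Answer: -12876/7 ≈ -1839.4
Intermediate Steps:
k(Y, z) = -⅐ (k(Y, z) = 1/(-3 - 4) = 1/(-7) = -⅐)
q(r) = 5 + 2*r
(k(0, 2)*29)*(400 + (48 - (7 + q(-5))²)) = (-⅐*29)*(400 + (48 - (7 + (5 + 2*(-5)))²)) = -29*(400 + (48 - (7 + (5 - 10))²))/7 = -29*(400 + (48 - (7 - 5)²))/7 = -29*(400 + (48 - 1*2²))/7 = -29*(400 + (48 - 1*4))/7 = -29*(400 + (48 - 4))/7 = -29*(400 + 44)/7 = -29/7*444 = -12876/7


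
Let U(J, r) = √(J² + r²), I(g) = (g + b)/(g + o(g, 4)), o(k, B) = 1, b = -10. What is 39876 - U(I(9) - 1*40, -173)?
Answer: 39876 - √3153701/10 ≈ 39698.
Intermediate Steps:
I(g) = (-10 + g)/(1 + g) (I(g) = (g - 10)/(g + 1) = (-10 + g)/(1 + g))
39876 - U(I(9) - 1*40, -173) = 39876 - √(((-10 + 9)/(1 + 9) - 1*40)² + (-173)²) = 39876 - √((-1/10 - 40)² + 29929) = 39876 - √(((⅒)*(-1) - 40)² + 29929) = 39876 - √((-⅒ - 40)² + 29929) = 39876 - √((-401/10)² + 29929) = 39876 - √(160801/100 + 29929) = 39876 - √(3153701/100) = 39876 - √3153701/10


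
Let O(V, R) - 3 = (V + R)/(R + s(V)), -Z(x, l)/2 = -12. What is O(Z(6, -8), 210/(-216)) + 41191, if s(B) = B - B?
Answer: 1440961/35 ≈ 41170.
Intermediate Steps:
s(B) = 0
Z(x, l) = 24 (Z(x, l) = -2*(-12) = 24)
O(V, R) = 3 + (R + V)/R (O(V, R) = 3 + (V + R)/(R + 0) = 3 + (R + V)/R)
O(Z(6, -8), 210/(-216)) + 41191 = (4 + 24/((210/(-216)))) + 41191 = (4 + 24/((210*(-1/216)))) + 41191 = (4 + 24/(-35/36)) + 41191 = (4 + 24*(-36/35)) + 41191 = (4 - 864/35) + 41191 = -724/35 + 41191 = 1440961/35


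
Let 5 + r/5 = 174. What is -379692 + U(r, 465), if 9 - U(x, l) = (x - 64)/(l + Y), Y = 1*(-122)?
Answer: -130232050/343 ≈ -3.7969e+5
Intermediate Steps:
r = 845 (r = -25 + 5*174 = -25 + 870 = 845)
Y = -122
U(x, l) = 9 - (-64 + x)/(-122 + l) (U(x, l) = 9 - (x - 64)/(l - 122) = 9 - (-64 + x)/(-122 + l))
-379692 + U(r, 465) = -379692 + (-1034 - 1*845 + 9*465)/(-122 + 465) = -379692 + (-1034 - 845 + 4185)/343 = -379692 + (1/343)*2306 = -379692 + 2306/343 = -130232050/343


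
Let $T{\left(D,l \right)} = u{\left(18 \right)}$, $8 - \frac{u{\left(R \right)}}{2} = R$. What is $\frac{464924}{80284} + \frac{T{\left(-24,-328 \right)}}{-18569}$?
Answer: $\frac{2158694859}{372698399} \approx 5.7921$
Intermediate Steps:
$u{\left(R \right)} = 16 - 2 R$
$T{\left(D,l \right)} = -20$ ($T{\left(D,l \right)} = 16 - 36 = -20$)
$\frac{464924}{80284} + \frac{T{\left(-24,-328 \right)}}{-18569} = \frac{464924}{80284} - \frac{20}{-18569} = 464924 \cdot \frac{1}{80284} - - \frac{20}{18569} = \frac{116231}{20071} + \frac{20}{18569} = \frac{2158694859}{372698399}$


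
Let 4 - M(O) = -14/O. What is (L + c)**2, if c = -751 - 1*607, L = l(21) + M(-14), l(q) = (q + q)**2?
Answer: 167281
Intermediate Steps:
l(q) = 4*q**2 (l(q) = (2*q)**2 = 4*q**2)
M(O) = 4 + 14/O (M(O) = 4 - (-14)/O = 4 + 14/O)
L = 1767 (L = 4*21**2 + (4 + 14/(-14)) = 4*441 + (4 + 14*(-1/14)) = 1764 + (4 - 1) = 1764 + 3 = 1767)
c = -1358 (c = -751 - 607 = -1358)
(L + c)**2 = (1767 - 1358)**2 = 409**2 = 167281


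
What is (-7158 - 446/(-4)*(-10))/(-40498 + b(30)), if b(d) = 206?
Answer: 8273/40292 ≈ 0.20533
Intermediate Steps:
(-7158 - 446/(-4)*(-10))/(-40498 + b(30)) = (-7158 - 446/(-4)*(-10))/(-40498 + 206) = (-7158 - 446*(-¼)*(-10))/(-40292) = (-7158 + (223/2)*(-10))*(-1/40292) = (-7158 - 1115)*(-1/40292) = -8273*(-1/40292) = 8273/40292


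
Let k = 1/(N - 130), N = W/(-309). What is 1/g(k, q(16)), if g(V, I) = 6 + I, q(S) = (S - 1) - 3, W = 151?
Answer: 1/18 ≈ 0.055556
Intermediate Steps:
q(S) = -4 + S (q(S) = (-1 + S) - 3 = -4 + S)
N = -151/309 (N = 151/(-309) = 151*(-1/309) = -151/309 ≈ -0.48867)
k = -309/40321 (k = 1/(-151/309 - 130) = 1/(-40321/309) = -309/40321 ≈ -0.0076635)
1/g(k, q(16)) = 1/(6 + (-4 + 16)) = 1/(6 + 12) = 1/18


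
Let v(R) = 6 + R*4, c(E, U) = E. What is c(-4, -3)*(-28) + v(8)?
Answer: 150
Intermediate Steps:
v(R) = 6 + 4*R
c(-4, -3)*(-28) + v(8) = -4*(-28) + (6 + 4*8) = 112 + (6 + 32) = 112 + 38 = 150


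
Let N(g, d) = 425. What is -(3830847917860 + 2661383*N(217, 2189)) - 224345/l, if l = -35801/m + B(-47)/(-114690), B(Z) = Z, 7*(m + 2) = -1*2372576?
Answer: -5528327996267747354255/1442681428 ≈ -3.8320e+12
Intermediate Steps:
m = -2372590/7 (m = -2 + (-1*2372576)/7 = -2 + (1/7)*(-2372576) = -2 - 2372576/7 = -2372590/7 ≈ -3.3894e+5)
l = 1442681428/13605617355 (l = -35801/(-2372590/7) - 47/(-114690) = -35801*(-7/2372590) - 47*(-1/114690) = 250607/2372590 + 47/114690 = 1442681428/13605617355 ≈ 0.10604)
-(3830847917860 + 2661383*N(217, 2189)) - 224345/l = -2661383/(1/(1439420 + 425)) - 224345/1442681428/13605617355 = -2661383/(1/1439845) - 224345*13605617355/1442681428 = -2661383/1/1439845 - 3052352225507475/1442681428 = -2661383*1439845 - 3052352225507475/1442681428 = -3831979005635 - 3052352225507475/1442681428 = -5528327996267747354255/1442681428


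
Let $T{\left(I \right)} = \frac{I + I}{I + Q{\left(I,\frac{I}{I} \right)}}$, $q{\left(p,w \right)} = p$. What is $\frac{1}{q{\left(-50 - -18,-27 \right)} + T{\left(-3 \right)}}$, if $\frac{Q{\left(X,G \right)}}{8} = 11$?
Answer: $- \frac{85}{2726} \approx -0.031181$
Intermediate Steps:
$Q{\left(X,G \right)} = 88$ ($Q{\left(X,G \right)} = 8 \cdot 11 = 88$)
$T{\left(I \right)} = \frac{2 I}{88 + I}$ ($T{\left(I \right)} = \frac{I + I}{I + 88} = \frac{2 I}{88 + I}$)
$\frac{1}{q{\left(-50 - -18,-27 \right)} + T{\left(-3 \right)}} = \frac{1}{\left(-50 - -18\right) + 2 \left(-3\right) \frac{1}{88 - 3}} = \frac{1}{\left(-50 + 18\right) + 2 \left(-3\right) \frac{1}{85}} = \frac{1}{-32 + 2 \left(-3\right) \frac{1}{85}} = \frac{1}{-32 - \frac{6}{85}} = \frac{1}{- \frac{2726}{85}} = - \frac{85}{2726}$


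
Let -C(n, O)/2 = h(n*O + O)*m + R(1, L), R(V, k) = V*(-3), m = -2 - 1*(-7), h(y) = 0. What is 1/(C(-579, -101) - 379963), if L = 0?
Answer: -1/379957 ≈ -2.6319e-6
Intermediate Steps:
m = 5 (m = -2 + 7 = 5)
R(V, k) = -3*V
C(n, O) = 6 (C(n, O) = -2*(0*5 - 3*1) = -2*(0 - 3) = -2*(-3) = 6)
1/(C(-579, -101) - 379963) = 1/(6 - 379963) = 1/(-379957) = -1/379957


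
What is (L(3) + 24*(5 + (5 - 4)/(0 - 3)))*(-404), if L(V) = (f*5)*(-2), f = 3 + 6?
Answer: -8888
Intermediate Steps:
f = 9
L(V) = -90 (L(V) = (9*5)*(-2) = 45*(-2) = -90)
(L(3) + 24*(5 + (5 - 4)/(0 - 3)))*(-404) = (-90 + 24*(5 + (5 - 4)/(0 - 3)))*(-404) = (-90 + 24*(5 + 1/(-3)))*(-404) = (-90 + 24*(5 + 1*(-⅓)))*(-404) = (-90 + 24*(5 - ⅓))*(-404) = (-90 + 24*(14/3))*(-404) = (-90 + 112)*(-404) = 22*(-404) = -8888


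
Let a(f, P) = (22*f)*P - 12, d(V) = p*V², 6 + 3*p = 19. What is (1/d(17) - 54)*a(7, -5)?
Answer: 9332250/221 ≈ 42227.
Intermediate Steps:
p = 13/3 (p = -2 + (⅓)*19 = -2 + 19/3 = 13/3 ≈ 4.3333)
d(V) = 13*V²/3
a(f, P) = -12 + 22*P*f (a(f, P) = 22*P*f - 12 = -12 + 22*P*f)
(1/d(17) - 54)*a(7, -5) = (1/((13/3)*17²) - 54)*(-12 + 22*(-5)*7) = (1/((13/3)*289) - 54)*(-12 - 770) = (1/(3757/3) - 54)*(-782) = (3/3757 - 54)*(-782) = -202875/3757*(-782) = 9332250/221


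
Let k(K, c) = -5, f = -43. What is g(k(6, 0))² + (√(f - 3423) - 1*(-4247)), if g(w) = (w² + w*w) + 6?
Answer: 7383 + I*√3466 ≈ 7383.0 + 58.873*I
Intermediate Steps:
g(w) = 6 + 2*w² (g(w) = (w² + w²) + 6 = 2*w² + 6 = 6 + 2*w²)
g(k(6, 0))² + (√(f - 3423) - 1*(-4247)) = (6 + 2*(-5)²)² + (√(-43 - 3423) - 1*(-4247)) = (6 + 2*25)² + (√(-3466) + 4247) = (6 + 50)² + (I*√3466 + 4247) = 56² + (4247 + I*√3466) = 3136 + (4247 + I*√3466) = 7383 + I*√3466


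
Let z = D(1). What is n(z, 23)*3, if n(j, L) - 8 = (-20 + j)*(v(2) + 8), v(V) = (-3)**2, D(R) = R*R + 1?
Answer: -894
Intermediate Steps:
D(R) = 1 + R**2 (D(R) = R**2 + 1 = 1 + R**2)
z = 2 (z = 1 + 1**2 = 1 + 1 = 2)
v(V) = 9
n(j, L) = -332 + 17*j (n(j, L) = 8 + (-20 + j)*(9 + 8) = 8 + (-20 + j)*17 = 8 + (-340 + 17*j) = -332 + 17*j)
n(z, 23)*3 = (-332 + 17*2)*3 = (-332 + 34)*3 = -298*3 = -894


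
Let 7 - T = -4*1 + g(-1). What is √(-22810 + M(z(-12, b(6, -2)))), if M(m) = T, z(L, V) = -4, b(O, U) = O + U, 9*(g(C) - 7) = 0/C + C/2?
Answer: I*√821014/6 ≈ 151.02*I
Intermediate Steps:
g(C) = 7 + C/18 (g(C) = 7 + (0/C + C/2)/9 = 7 + (0 + C*(½))/9 = 7 + (0 + C/2)/9 = 7 + (C/2)/9 = 7 + C/18)
T = 73/18 (T = 7 - (-4*1 + (7 + (1/18)*(-1))) = 7 - (-4 + (7 - 1/18)) = 7 - (-4 + 125/18) = 7 - 1*53/18 = 7 - 53/18 = 73/18 ≈ 4.0556)
M(m) = 73/18
√(-22810 + M(z(-12, b(6, -2)))) = √(-22810 + 73/18) = √(-410507/18) = I*√821014/6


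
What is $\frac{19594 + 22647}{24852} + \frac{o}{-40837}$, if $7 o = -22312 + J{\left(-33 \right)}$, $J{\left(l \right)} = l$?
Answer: $\frac{12630287959}{7104167868} \approx 1.7779$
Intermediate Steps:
$o = - \frac{22345}{7}$ ($o = \frac{-22312 - 33}{7} = \frac{1}{7} \left(-22345\right) = - \frac{22345}{7} \approx -3192.1$)
$\frac{19594 + 22647}{24852} + \frac{o}{-40837} = \frac{19594 + 22647}{24852} - \frac{22345}{7 \left(-40837\right)} = 42241 \cdot \frac{1}{24852} - - \frac{22345}{285859} = \frac{42241}{24852} + \frac{22345}{285859} = \frac{12630287959}{7104167868}$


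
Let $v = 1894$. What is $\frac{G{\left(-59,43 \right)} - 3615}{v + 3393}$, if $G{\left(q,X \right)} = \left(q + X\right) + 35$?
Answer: $- \frac{3596}{5287} \approx -0.68016$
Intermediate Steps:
$G{\left(q,X \right)} = 35 + X + q$ ($G{\left(q,X \right)} = \left(X + q\right) + 35 = 35 + X + q$)
$\frac{G{\left(-59,43 \right)} - 3615}{v + 3393} = \frac{\left(35 + 43 - 59\right) - 3615}{1894 + 3393} = \frac{19 - 3615}{5287} = \left(-3596\right) \frac{1}{5287} = - \frac{3596}{5287}$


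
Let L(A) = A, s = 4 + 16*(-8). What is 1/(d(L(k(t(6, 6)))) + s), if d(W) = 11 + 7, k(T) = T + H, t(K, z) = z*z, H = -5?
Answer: -1/106 ≈ -0.0094340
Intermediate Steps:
t(K, z) = z²
s = -124 (s = 4 - 128 = -124)
k(T) = -5 + T (k(T) = T - 5 = -5 + T)
d(W) = 18
1/(d(L(k(t(6, 6)))) + s) = 1/(18 - 124) = 1/(-106) = -1/106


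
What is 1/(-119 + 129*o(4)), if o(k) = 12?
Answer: 1/1429 ≈ 0.00069979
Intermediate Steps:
1/(-119 + 129*o(4)) = 1/(-119 + 129*12) = 1/(-119 + 1548) = 1/1429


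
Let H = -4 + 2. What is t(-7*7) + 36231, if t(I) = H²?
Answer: 36235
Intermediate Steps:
H = -2
t(I) = 4 (t(I) = (-2)² = 4)
t(-7*7) + 36231 = 4 + 36231 = 36235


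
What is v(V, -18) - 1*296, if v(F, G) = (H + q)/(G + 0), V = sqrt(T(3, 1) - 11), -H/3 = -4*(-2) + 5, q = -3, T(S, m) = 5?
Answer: -881/3 ≈ -293.67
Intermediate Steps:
H = -39 (H = -3*(-4*(-2) + 5) = -3*(8 + 5) = -3*13 = -39)
V = I*sqrt(6) (V = sqrt(5 - 11) = sqrt(-6) = I*sqrt(6) ≈ 2.4495*I)
v(F, G) = -42/G (v(F, G) = (-39 - 3)/(G + 0) = -42/G)
v(V, -18) - 1*296 = -42/(-18) - 1*296 = -42*(-1/18) - 296 = 7/3 - 296 = -881/3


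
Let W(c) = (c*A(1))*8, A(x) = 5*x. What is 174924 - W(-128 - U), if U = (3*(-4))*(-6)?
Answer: 182924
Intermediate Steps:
U = 72 (U = -12*(-6) = 72)
W(c) = 40*c (W(c) = (c*(5*1))*8 = (c*5)*8 = (5*c)*8 = 40*c)
174924 - W(-128 - U) = 174924 - 40*(-128 - 1*72) = 174924 - 40*(-128 - 72) = 174924 - 40*(-200) = 174924 - 1*(-8000) = 174924 + 8000 = 182924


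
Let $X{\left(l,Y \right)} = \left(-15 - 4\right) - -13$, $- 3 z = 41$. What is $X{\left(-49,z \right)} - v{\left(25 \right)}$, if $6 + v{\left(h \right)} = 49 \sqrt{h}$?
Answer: $-245$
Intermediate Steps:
$z = - \frac{41}{3}$ ($z = \left(- \frac{1}{3}\right) 41 = - \frac{41}{3} \approx -13.667$)
$v{\left(h \right)} = -6 + 49 \sqrt{h}$
$X{\left(l,Y \right)} = -6$ ($X{\left(l,Y \right)} = -19 + 13 = -6$)
$X{\left(-49,z \right)} - v{\left(25 \right)} = -6 - \left(-6 + 49 \sqrt{25}\right) = -6 - \left(-6 + 49 \cdot 5\right) = -6 - \left(-6 + 245\right) = -6 - 239 = -245$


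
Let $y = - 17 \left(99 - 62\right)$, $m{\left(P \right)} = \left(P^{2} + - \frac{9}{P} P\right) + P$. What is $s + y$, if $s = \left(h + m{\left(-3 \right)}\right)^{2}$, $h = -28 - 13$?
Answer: $1307$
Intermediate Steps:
$m{\left(P \right)} = -9 + P + P^{2}$ ($m{\left(P \right)} = \left(P^{2} - 9\right) + P = \left(-9 + P^{2}\right) + P = -9 + P + P^{2}$)
$h = -41$ ($h = -28 - 13 = -41$)
$y = -629$ ($y = \left(-17\right) 37 = -629$)
$s = 1936$ ($s = \left(-41 - \left(12 - 9\right)\right)^{2} = \left(-41 - 3\right)^{2} = \left(-44\right)^{2} = 1936$)
$s + y = 1936 - 629 = 1307$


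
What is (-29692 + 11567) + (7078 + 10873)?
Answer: -174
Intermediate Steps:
(-29692 + 11567) + (7078 + 10873) = -18125 + 17951 = -174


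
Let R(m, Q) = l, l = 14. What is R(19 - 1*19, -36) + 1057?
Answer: 1071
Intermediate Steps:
R(m, Q) = 14
R(19 - 1*19, -36) + 1057 = 14 + 1057 = 1071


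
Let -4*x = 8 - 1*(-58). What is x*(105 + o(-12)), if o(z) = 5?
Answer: -1815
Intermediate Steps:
x = -33/2 (x = -(8 - 1*(-58))/4 = -(8 + 58)/4 = -¼*66 = -33/2 ≈ -16.500)
x*(105 + o(-12)) = -33*(105 + 5)/2 = -33/2*110 = -1815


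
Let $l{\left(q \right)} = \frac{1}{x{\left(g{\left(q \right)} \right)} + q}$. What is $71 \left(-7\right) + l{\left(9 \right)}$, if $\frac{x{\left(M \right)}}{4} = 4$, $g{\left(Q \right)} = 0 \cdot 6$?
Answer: $- \frac{12424}{25} \approx -496.96$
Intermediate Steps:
$g{\left(Q \right)} = 0$
$x{\left(M \right)} = 16$ ($x{\left(M \right)} = 4 \cdot 4 = 16$)
$l{\left(q \right)} = \frac{1}{16 + q}$
$71 \left(-7\right) + l{\left(9 \right)} = 71 \left(-7\right) + \frac{1}{16 + 9} = -497 + \frac{1}{25} = - \frac{12424}{25}$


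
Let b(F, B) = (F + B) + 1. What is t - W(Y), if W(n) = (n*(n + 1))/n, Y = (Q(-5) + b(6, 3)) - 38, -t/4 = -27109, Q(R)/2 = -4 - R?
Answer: 108461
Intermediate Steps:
Q(R) = -8 - 2*R (Q(R) = 2*(-4 - R) = -8 - 2*R)
b(F, B) = 1 + B + F (b(F, B) = (B + F) + 1 = 1 + B + F)
t = 108436 (t = -4*(-27109) = 108436)
Y = -26 (Y = ((-8 - 2*(-5)) + (1 + 3 + 6)) - 38 = ((-8 + 10) + 10) - 38 = (2 + 10) - 38 = 12 - 38 = -26)
W(n) = 1 + n (W(n) = (n*(1 + n))/n = 1 + n)
t - W(Y) = 108436 - (1 - 26) = 108436 - 1*(-25) = 108436 + 25 = 108461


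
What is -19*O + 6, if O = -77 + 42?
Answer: 671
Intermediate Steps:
O = -35
-19*O + 6 = -19*(-35) + 6 = 665 + 6 = 671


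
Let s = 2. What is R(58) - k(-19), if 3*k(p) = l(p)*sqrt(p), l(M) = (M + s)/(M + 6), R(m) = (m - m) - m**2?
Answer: -3364 - 17*I*sqrt(19)/39 ≈ -3364.0 - 1.9*I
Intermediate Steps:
R(m) = -m**2 (R(m) = 0 - m**2 = -m**2)
l(M) = (2 + M)/(6 + M) (l(M) = (M + 2)/(M + 6) = (2 + M)/(6 + M))
k(p) = sqrt(p)*(2 + p)/(3*(6 + p)) (k(p) = (((2 + p)/(6 + p))*sqrt(p))/3 = (sqrt(p)*(2 + p)/(6 + p))/3 = sqrt(p)*(2 + p)/(3*(6 + p)))
R(58) - k(-19) = -1*58**2 - sqrt(-19)*(2 - 19)/(3*(6 - 19)) = -1*3364 - I*sqrt(19)*(-17)/(3*(-13)) = -3364 - I*sqrt(19)*(-1)*(-17)/(3*13) = -3364 - 17*I*sqrt(19)/39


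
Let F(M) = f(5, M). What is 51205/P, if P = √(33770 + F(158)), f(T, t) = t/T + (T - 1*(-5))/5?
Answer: 51205*√845090/169018 ≈ 278.50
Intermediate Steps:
f(T, t) = 1 + T/5 + t/T (f(T, t) = t/T + (T + 5)*(⅕) = t/T + (5 + T)*(⅕) = t/T + (1 + T/5) = 1 + T/5 + t/T)
F(M) = 2 + M/5 (F(M) = 1 + (⅕)*5 + M/5 = 1 + 1 + M*(⅕) = 1 + 1 + M/5 = 2 + M/5)
P = √845090/5 (P = √(33770 + (2 + (⅕)*158)) = √(33770 + (2 + 158/5)) = √(33770 + 168/5) = √(169018/5) = √845090/5 ≈ 183.86)
51205/P = 51205/((√845090/5)) = 51205*(√845090/169018) = 51205*√845090/169018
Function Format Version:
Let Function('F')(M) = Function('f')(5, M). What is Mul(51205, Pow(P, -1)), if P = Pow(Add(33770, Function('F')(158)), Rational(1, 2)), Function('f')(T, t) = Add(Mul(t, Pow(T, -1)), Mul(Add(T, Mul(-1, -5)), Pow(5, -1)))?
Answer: Mul(Rational(51205, 169018), Pow(845090, Rational(1, 2))) ≈ 278.50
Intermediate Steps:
Function('f')(T, t) = Add(1, Mul(Rational(1, 5), T), Mul(t, Pow(T, -1))) (Function('f')(T, t) = Add(Mul(t, Pow(T, -1)), Mul(Add(T, 5), Rational(1, 5))) = Add(Mul(t, Pow(T, -1)), Mul(Add(5, T), Rational(1, 5))) = Add(Mul(t, Pow(T, -1)), Add(1, Mul(Rational(1, 5), T))) = Add(1, Mul(Rational(1, 5), T), Mul(t, Pow(T, -1))))
Function('F')(M) = Add(2, Mul(Rational(1, 5), M)) (Function('F')(M) = Add(1, Mul(Rational(1, 5), 5), Mul(M, Pow(5, -1))) = Add(1, 1, Mul(M, Rational(1, 5))) = Add(1, 1, Mul(Rational(1, 5), M)) = Add(2, Mul(Rational(1, 5), M)))
P = Mul(Rational(1, 5), Pow(845090, Rational(1, 2))) (P = Pow(Add(33770, Add(2, Mul(Rational(1, 5), 158))), Rational(1, 2)) = Pow(Add(33770, Add(2, Rational(158, 5))), Rational(1, 2)) = Pow(Add(33770, Rational(168, 5)), Rational(1, 2)) = Pow(Rational(169018, 5), Rational(1, 2)) = Mul(Rational(1, 5), Pow(845090, Rational(1, 2))) ≈ 183.86)
Mul(51205, Pow(P, -1)) = Mul(51205, Pow(Mul(Rational(1, 5), Pow(845090, Rational(1, 2))), -1)) = Mul(51205, Mul(Rational(1, 169018), Pow(845090, Rational(1, 2)))) = Mul(Rational(51205, 169018), Pow(845090, Rational(1, 2)))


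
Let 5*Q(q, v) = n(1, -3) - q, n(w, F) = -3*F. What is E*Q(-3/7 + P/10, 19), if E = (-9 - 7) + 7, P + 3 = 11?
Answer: -2718/175 ≈ -15.531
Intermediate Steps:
P = 8 (P = -3 + 11 = 8)
Q(q, v) = 9/5 - q/5 (Q(q, v) = (-3*(-3) - q)/5 = (9 - q)/5 = 9/5 - q/5)
E = -9 (E = -16 + 7 = -9)
E*Q(-3/7 + P/10, 19) = -9*(9/5 - (-3/7 + 8/10)/5) = -9*(9/5 - (-3*⅐ + 8*(⅒))/5) = -9*(9/5 - (-3/7 + ⅘)/5) = -9*(9/5 - ⅕*13/35) = -9*(9/5 - 13/175) = -9*302/175 = -2718/175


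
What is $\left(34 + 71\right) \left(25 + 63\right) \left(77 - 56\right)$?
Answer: $194040$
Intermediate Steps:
$\left(34 + 71\right) \left(25 + 63\right) \left(77 - 56\right) = 105 \cdot 88 \cdot 21 = 9240 \cdot 21 = 194040$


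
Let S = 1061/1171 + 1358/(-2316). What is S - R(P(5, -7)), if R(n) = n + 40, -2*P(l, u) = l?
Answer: -25208573/678009 ≈ -37.180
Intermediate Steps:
P(l, u) = -l/2
R(n) = 40 + n
S = 433529/1356018 (S = 1061*(1/1171) + 1358*(-1/2316) = 1061/1171 - 679/1158 = 433529/1356018 ≈ 0.31971)
S - R(P(5, -7)) = 433529/1356018 - (40 - ½*5) = 433529/1356018 - (40 - 5/2) = 433529/1356018 - 1*75/2 = 433529/1356018 - 75/2 = -25208573/678009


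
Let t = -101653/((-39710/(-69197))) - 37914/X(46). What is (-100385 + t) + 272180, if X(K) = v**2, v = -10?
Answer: -567897101/99275 ≈ -5720.4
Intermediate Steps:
X(K) = 100 (X(K) = (-10)**2 = 100)
t = -17622845726/99275 (t = -101653/((-39710/(-69197))) - 37914/100 = -101653/((-39710*(-1/69197))) - 37914*1/100 = -101653/39710/69197 - 18957/50 = -101653*69197/39710 - 18957/50 = -7034082641/39710 - 18957/50 = -17622845726/99275 ≈ -1.7752e+5)
(-100385 + t) + 272180 = (-100385 - 17622845726/99275) + 272180 = -27588566601/99275 + 272180 = -567897101/99275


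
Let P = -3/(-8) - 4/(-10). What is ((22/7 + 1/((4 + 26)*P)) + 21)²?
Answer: 247905025/423801 ≈ 584.96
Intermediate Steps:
P = 31/40 (P = -3*(-⅛) - 4*(-⅒) = 3/8 + ⅖ = 31/40 ≈ 0.77500)
((22/7 + 1/((4 + 26)*P)) + 21)² = ((22/7 + 1/((4 + 26)*(31/40))) + 21)² = ((22*(⅐) + (40/31)/30) + 21)² = ((22/7 + (1/30)*(40/31)) + 21)² = ((22/7 + 4/93) + 21)² = (2074/651 + 21)² = (15745/651)² = 247905025/423801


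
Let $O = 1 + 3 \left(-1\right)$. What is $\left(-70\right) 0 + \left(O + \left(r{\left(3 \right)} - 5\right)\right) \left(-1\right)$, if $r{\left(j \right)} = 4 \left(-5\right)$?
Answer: $27$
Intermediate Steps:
$r{\left(j \right)} = -20$
$O = -2$ ($O = 1 - 3 = -2$)
$\left(-70\right) 0 + \left(O + \left(r{\left(3 \right)} - 5\right)\right) \left(-1\right) = \left(-70\right) 0 + \left(-2 - 25\right) \left(-1\right) = 0 + \left(-2 - 25\right) \left(-1\right) = 0 - -27 = 0 + 27 = 27$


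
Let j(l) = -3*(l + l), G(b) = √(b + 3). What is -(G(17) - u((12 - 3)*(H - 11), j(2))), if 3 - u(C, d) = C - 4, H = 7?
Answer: 43 - 2*√5 ≈ 38.528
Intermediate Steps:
G(b) = √(3 + b)
j(l) = -6*l
u(C, d) = 7 - C (u(C, d) = 3 - (C - 4) = 3 - (-4 + C) = 3 + (4 - C) = 7 - C)
-(G(17) - u((12 - 3)*(H - 11), j(2))) = -(√(3 + 17) - (7 - (12 - 3)*(7 - 11))) = -(√20 - (7 - 9*(-4))) = -(2*√5 - (7 - 1*(-36))) = -(2*√5 - (7 + 36)) = -(2*√5 - 1*43) = -(2*√5 - 43) = -(-43 + 2*√5) = 43 - 2*√5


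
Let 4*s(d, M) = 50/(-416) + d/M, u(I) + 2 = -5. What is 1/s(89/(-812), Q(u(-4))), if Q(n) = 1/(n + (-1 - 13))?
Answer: 24128/13159 ≈ 1.8336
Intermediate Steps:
u(I) = -7 (u(I) = -2 - 5 = -7)
Q(n) = 1/(-14 + n) (Q(n) = 1/(n - 14) = 1/(-14 + n))
s(d, M) = -25/832 + d/(4*M) (s(d, M) = (50/(-416) + d/M)/4 = (50*(-1/416) + d/M)/4 = (-25/208 + d/M)/4 = -25/832 + d/(4*M))
1/s(89/(-812), Q(u(-4))) = 1/(-25/832 + (89/(-812))/(4*(1/(-14 - 7)))) = 1/(-25/832 + (89*(-1/812))/(4*(1/(-21)))) = 1/(-25/832 + (1/4)*(-89/812)/(-1/21)) = 1/(-25/832 + (1/4)*(-89/812)*(-21)) = 1/(-25/832 + 267/464) = 1/(13159/24128) = 24128/13159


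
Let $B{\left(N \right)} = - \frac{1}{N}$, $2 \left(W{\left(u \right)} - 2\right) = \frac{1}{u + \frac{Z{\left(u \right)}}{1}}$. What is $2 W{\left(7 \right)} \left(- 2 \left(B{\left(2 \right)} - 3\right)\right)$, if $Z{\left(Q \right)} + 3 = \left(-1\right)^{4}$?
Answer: $\frac{147}{5} \approx 29.4$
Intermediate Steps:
$Z{\left(Q \right)} = -2$ ($Z{\left(Q \right)} = -3 + \left(-1\right)^{4} = -3 + 1 = -2$)
$W{\left(u \right)} = 2 + \frac{1}{2 \left(-2 + u\right)}$ ($W{\left(u \right)} = 2 + \frac{1}{2 \left(u - \frac{2}{1}\right)} = 2 + \frac{1}{2 \left(u - 2\right)} = 2 + \frac{1}{2 \left(-2 + u\right)}$)
$2 W{\left(7 \right)} \left(- 2 \left(B{\left(2 \right)} - 3\right)\right) = 2 \frac{-7 + 4 \cdot 7}{2 \left(-2 + 7\right)} \left(- 2 \left(- \frac{1}{2} - 3\right)\right) = 2 \frac{-7 + 28}{2 \cdot 5} \left(- 2 \left(\left(-1\right) \frac{1}{2} - 3\right)\right) = 2 \cdot \frac{1}{2} \cdot \frac{1}{5} \cdot 21 \left(- 2 \left(- \frac{1}{2} - 3\right)\right) = 2 \cdot \frac{21}{10} \left(\left(-2\right) \left(- \frac{7}{2}\right)\right) = \frac{21}{5} \cdot 7 = \frac{147}{5}$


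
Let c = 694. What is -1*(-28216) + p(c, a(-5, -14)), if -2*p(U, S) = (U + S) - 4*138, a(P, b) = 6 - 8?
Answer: 28146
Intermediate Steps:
a(P, b) = -2
p(U, S) = 276 - S/2 - U/2 (p(U, S) = -((U + S) - 4*138)/2 = -((S + U) - 552)/2 = -(-552 + S + U)/2 = 276 - S/2 - U/2)
-1*(-28216) + p(c, a(-5, -14)) = -1*(-28216) + (276 - ½*(-2) - ½*694) = 28216 + (276 + 1 - 347) = 28216 - 70 = 28146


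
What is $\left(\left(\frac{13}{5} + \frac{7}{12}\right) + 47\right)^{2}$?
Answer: $\frac{9066121}{3600} \approx 2518.4$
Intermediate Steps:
$\left(\left(\frac{13}{5} + \frac{7}{12}\right) + 47\right)^{2} = \left(\frac{191}{60} + 47\right)^{2} = \left(\frac{3011}{60}\right)^{2} = \frac{9066121}{3600}$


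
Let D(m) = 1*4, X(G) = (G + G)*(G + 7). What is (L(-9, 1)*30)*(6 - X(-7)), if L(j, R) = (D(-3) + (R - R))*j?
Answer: -6480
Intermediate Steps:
X(G) = 2*G*(7 + G) (X(G) = (2*G)*(7 + G) = 2*G*(7 + G))
D(m) = 4
L(j, R) = 4*j (L(j, R) = (4 + (R - R))*j = (4 + 0)*j = 4*j)
(L(-9, 1)*30)*(6 - X(-7)) = ((4*(-9))*30)*(6 - 2*(-7)*(7 - 7)) = (-36*30)*(6 - 2*(-7)*0) = -1080*(6 - 1*0) = -1080*(6 + 0) = -1080*6 = -6480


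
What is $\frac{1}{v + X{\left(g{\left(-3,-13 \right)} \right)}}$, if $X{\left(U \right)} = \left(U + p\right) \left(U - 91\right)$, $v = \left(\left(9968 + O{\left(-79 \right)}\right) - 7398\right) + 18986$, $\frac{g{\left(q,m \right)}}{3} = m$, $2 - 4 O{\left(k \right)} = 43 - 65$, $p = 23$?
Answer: $\frac{1}{23642} \approx 4.2298 \cdot 10^{-5}$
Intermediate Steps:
$O{\left(k \right)} = 6$ ($O{\left(k \right)} = \frac{1}{2} - \frac{43 - 65}{4} = \frac{1}{2} - - \frac{11}{2} = \frac{1}{2} + \frac{11}{2} = 6$)
$g{\left(q,m \right)} = 3 m$
$v = 21562$ ($v = \left(\left(9968 + 6\right) - 7398\right) + 18986 = \left(9974 - 7398\right) + 18986 = 2576 + 18986 = 21562$)
$X{\left(U \right)} = \left(-91 + U\right) \left(23 + U\right)$ ($X{\left(U \right)} = \left(U + 23\right) \left(U - 91\right) = \left(23 + U\right) \left(-91 + U\right) = \left(-91 + U\right) \left(23 + U\right)$)
$\frac{1}{v + X{\left(g{\left(-3,-13 \right)} \right)}} = \frac{1}{21562 - \left(2093 - 1521 + 68 \cdot 3 \left(-13\right)\right)} = \frac{1}{21562 - \left(-559 - 1521\right)} = \frac{1}{21562 + \left(-2093 + 1521 + 2652\right)} = \frac{1}{21562 + 2080} = \frac{1}{23642}$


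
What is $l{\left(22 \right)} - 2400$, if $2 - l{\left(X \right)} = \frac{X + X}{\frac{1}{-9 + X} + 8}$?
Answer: $- \frac{252362}{105} \approx -2403.4$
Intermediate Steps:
$l{\left(X \right)} = 2 - \frac{2 X}{8 + \frac{1}{-9 + X}}$ ($l{\left(X \right)} = 2 - \frac{X + X}{\frac{1}{-9 + X} + 8} = 2 - \frac{2 X}{8 + \frac{1}{-9 + X}}$)
$l{\left(22 \right)} - 2400 = \frac{2 \left(-71 - 22^{2} + 17 \cdot 22\right)}{-71 + 8 \cdot 22} - 2400 = \frac{2 \left(-71 - 484 + 374\right)}{-71 + 176} - 2400 = \frac{2 \left(-71 - 484 + 374\right)}{105} - 2400 = 2 \cdot \frac{1}{105} \left(-181\right) - 2400 = - \frac{362}{105} - 2400 = - \frac{252362}{105}$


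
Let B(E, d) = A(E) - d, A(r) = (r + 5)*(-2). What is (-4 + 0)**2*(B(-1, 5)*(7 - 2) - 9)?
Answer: -1184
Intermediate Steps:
A(r) = -10 - 2*r (A(r) = (5 + r)*(-2) = -10 - 2*r)
B(E, d) = -10 - d - 2*E (B(E, d) = (-10 - 2*E) - d = -10 - d - 2*E)
(-4 + 0)**2*(B(-1, 5)*(7 - 2) - 9) = (-4 + 0)**2*((-10 - 1*5 - 2*(-1))*(7 - 2) - 9) = (-4)**2*((-10 - 5 + 2)*5 - 9) = 16*(-13*5 - 9) = 16*(-65 - 9) = 16*(-74) = -1184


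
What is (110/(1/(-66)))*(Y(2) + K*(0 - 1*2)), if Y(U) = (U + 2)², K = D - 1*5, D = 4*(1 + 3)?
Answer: 43560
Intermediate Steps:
D = 16 (D = 4*4 = 16)
K = 11 (K = 16 - 1*5 = 16 - 5 = 11)
Y(U) = (2 + U)²
(110/(1/(-66)))*(Y(2) + K*(0 - 1*2)) = (110/(1/(-66)))*((2 + 2)² + 11*(0 - 1*2)) = (110/(-1/66))*(4² + 11*(0 - 2)) = (110*(-66))*(16 + 11*(-2)) = -7260*(16 - 22) = -7260*(-6) = 43560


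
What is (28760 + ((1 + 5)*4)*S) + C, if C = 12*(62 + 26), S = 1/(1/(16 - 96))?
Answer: 27896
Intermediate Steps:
S = -80 (S = 1/(1/(-80)) = 1/(-1/80) = -80)
C = 1056 (C = 12*88 = 1056)
(28760 + ((1 + 5)*4)*S) + C = (28760 + ((1 + 5)*4)*(-80)) + 1056 = (28760 + (6*4)*(-80)) + 1056 = (28760 + 24*(-80)) + 1056 = (28760 - 1920) + 1056 = 26840 + 1056 = 27896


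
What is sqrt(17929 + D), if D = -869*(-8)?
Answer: sqrt(24881) ≈ 157.74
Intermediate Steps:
D = 6952
sqrt(17929 + D) = sqrt(17929 + 6952) = sqrt(24881)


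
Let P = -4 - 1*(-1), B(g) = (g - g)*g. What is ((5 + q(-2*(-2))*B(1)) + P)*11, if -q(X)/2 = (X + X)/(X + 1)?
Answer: 22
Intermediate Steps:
q(X) = -4*X/(1 + X) (q(X) = -2*(X + X)/(X + 1) = -2*2*X/(1 + X) = -4*X/(1 + X))
B(g) = 0 (B(g) = 0*g = 0)
P = -3 (P = -4 + 1 = -3)
((5 + q(-2*(-2))*B(1)) + P)*11 = ((5 - 4*(-2*(-2))/(1 - 2*(-2))*0) - 3)*11 = ((5 - 4*4/(1 + 4)*0) - 3)*11 = ((5 - 4*4/5*0) - 3)*11 = ((5 - 4*4*⅕*0) - 3)*11 = ((5 - 16/5*0) - 3)*11 = ((5 + 0) - 3)*11 = (5 - 3)*11 = 2*11 = 22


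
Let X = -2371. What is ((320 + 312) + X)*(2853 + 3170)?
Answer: -10473997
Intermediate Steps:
((320 + 312) + X)*(2853 + 3170) = ((320 + 312) - 2371)*(2853 + 3170) = (632 - 2371)*6023 = -1739*6023 = -10473997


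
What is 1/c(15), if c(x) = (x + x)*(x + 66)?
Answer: 1/2430 ≈ 0.00041152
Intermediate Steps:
c(x) = 2*x*(66 + x) (c(x) = (2*x)*(66 + x) = 2*x*(66 + x))
1/c(15) = 1/(2*15*(66 + 15)) = 1/(2*15*81) = 1/2430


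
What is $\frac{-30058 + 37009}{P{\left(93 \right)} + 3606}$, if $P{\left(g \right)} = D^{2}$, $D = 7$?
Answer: $\frac{6951}{3655} \approx 1.9018$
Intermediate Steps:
$P{\left(g \right)} = 49$ ($P{\left(g \right)} = 7^{2} = 49$)
$\frac{-30058 + 37009}{P{\left(93 \right)} + 3606} = \frac{-30058 + 37009}{49 + 3606} = \frac{6951}{3655}$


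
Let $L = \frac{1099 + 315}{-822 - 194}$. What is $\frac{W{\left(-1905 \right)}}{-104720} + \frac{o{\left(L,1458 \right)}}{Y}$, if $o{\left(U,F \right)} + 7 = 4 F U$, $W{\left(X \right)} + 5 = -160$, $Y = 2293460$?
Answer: $- \frac{54526951}{27728848784} \approx -0.0019664$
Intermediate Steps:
$W{\left(X \right)} = -165$ ($W{\left(X \right)} = -5 - 160 = -165$)
$L = - \frac{707}{508}$ ($L = \frac{1414}{-1016} = 1414 \left(- \frac{1}{1016}\right) = - \frac{707}{508} \approx -1.3917$)
$o{\left(U,F \right)} = -7 + 4 F U$
$\frac{W{\left(-1905 \right)}}{-104720} + \frac{o{\left(L,1458 \right)}}{Y} = - \frac{165}{-104720} + \frac{-7 + 4 \cdot 1458 \left(- \frac{707}{508}\right)}{2293460} = \left(-165\right) \left(- \frac{1}{104720}\right) + \left(-7 - \frac{1030806}{127}\right) \frac{1}{2293460} = \frac{3}{1904} - \frac{206339}{58253884} = - \frac{54526951}{27728848784}$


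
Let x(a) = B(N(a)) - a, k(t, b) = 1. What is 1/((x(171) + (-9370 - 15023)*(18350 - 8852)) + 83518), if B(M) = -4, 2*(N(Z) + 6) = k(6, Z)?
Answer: -1/231601371 ≈ -4.3178e-9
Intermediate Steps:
N(Z) = -11/2 (N(Z) = -6 + (½)*1 = -6 + ½ = -11/2)
x(a) = -4 - a
1/((x(171) + (-9370 - 15023)*(18350 - 8852)) + 83518) = 1/(((-4 - 1*171) + (-9370 - 15023)*(18350 - 8852)) + 83518) = 1/(((-4 - 171) - 24393*9498) + 83518) = 1/((-175 - 231684714) + 83518) = 1/(-231684889 + 83518) = 1/(-231601371) = -1/231601371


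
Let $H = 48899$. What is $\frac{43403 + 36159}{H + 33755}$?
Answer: $\frac{39781}{41327} \approx 0.96259$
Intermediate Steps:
$\frac{43403 + 36159}{H + 33755} = \frac{43403 + 36159}{48899 + 33755} = \frac{79562}{82654} = 79562 \cdot \frac{1}{82654} = \frac{39781}{41327}$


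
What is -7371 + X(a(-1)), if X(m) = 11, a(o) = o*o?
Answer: -7360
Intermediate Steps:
a(o) = o**2
-7371 + X(a(-1)) = -7371 + 11 = -7360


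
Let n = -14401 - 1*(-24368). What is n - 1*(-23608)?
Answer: 33575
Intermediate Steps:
n = 9967 (n = -14401 + 24368 = 9967)
n - 1*(-23608) = 9967 - 1*(-23608) = 9967 + 23608 = 33575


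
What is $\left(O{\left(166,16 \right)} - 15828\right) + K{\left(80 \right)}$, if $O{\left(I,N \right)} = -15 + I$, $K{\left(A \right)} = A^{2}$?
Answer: $-9277$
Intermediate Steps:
$\left(O{\left(166,16 \right)} - 15828\right) + K{\left(80 \right)} = \left(\left(-15 + 166\right) - 15828\right) + 80^{2} = \left(151 - 15828\right) + 6400 = -15677 + 6400 = -9277$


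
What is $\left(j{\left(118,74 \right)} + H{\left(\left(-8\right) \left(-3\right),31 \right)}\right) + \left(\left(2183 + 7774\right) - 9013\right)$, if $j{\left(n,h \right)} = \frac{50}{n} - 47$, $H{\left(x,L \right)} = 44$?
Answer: $\frac{55544}{59} \approx 941.42$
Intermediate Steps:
$j{\left(n,h \right)} = -47 + \frac{50}{n}$
$\left(j{\left(118,74 \right)} + H{\left(\left(-8\right) \left(-3\right),31 \right)}\right) + \left(\left(2183 + 7774\right) - 9013\right) = \left(\left(-47 + \frac{50}{118}\right) + 44\right) + \left(\left(2183 + 7774\right) - 9013\right) = \left(\left(-47 + 50 \cdot \frac{1}{118}\right) + 44\right) + \left(9957 - 9013\right) = \left(\left(-47 + \frac{25}{59}\right) + 44\right) + 944 = \left(- \frac{2748}{59} + 44\right) + 944 = - \frac{152}{59} + 944 = \frac{55544}{59}$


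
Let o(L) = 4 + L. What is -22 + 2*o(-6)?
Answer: -26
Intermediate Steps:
-22 + 2*o(-6) = -22 + 2*(4 - 6) = -22 + 2*(-2) = -22 - 4 = -26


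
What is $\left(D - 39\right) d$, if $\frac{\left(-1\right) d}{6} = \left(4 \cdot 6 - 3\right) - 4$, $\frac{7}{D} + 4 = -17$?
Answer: $4012$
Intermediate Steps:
$D = - \frac{1}{3}$ ($D = \frac{7}{-4 - 17} = \frac{7}{-21} = 7 \left(- \frac{1}{21}\right) = - \frac{1}{3} \approx -0.33333$)
$d = -102$ ($d = - 6 \left(\left(4 \cdot 6 - 3\right) - 4\right) = - 6 \left(\left(24 - 3\right) - 4\right) = - 6 \left(21 - 4\right) = \left(-6\right) 17 = -102$)
$\left(D - 39\right) d = \left(- \frac{1}{3} - 39\right) \left(-102\right) = \left(- \frac{118}{3}\right) \left(-102\right) = 4012$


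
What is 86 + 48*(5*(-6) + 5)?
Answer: -1114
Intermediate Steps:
86 + 48*(5*(-6) + 5) = 86 + 48*(-30 + 5) = 86 + 48*(-25) = 86 - 1200 = -1114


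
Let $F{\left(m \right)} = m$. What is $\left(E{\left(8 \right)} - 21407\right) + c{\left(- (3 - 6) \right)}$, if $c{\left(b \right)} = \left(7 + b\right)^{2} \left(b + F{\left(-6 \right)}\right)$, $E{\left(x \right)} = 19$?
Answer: $-21688$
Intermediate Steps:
$c{\left(b \right)} = \left(7 + b\right)^{2} \left(-6 + b\right)$ ($c{\left(b \right)} = \left(7 + b\right)^{2} \left(b - 6\right) = \left(7 + b\right)^{2} \left(-6 + b\right)$)
$\left(E{\left(8 \right)} - 21407\right) + c{\left(- (3 - 6) \right)} = \left(19 - 21407\right) + \left(7 - \left(3 - 6\right)\right)^{2} \left(-6 - \left(3 - 6\right)\right) = -21388 + \left(7 - -3\right)^{2} \left(-6 - -3\right) = -21388 + \left(7 + 3\right)^{2} \left(-6 + 3\right) = -21388 + 10^{2} \left(-3\right) = -21388 + 100 \left(-3\right) = -21388 - 300 = -21688$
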